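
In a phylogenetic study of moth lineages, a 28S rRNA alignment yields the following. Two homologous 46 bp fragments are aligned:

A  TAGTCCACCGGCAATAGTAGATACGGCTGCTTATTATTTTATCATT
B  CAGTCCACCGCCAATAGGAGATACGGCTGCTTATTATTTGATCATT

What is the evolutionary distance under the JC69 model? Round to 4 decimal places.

The sequences differ at 4 of 46 sites (1, 11, 18, 40), so p = 4/46 ≈ 0.086957.
d = −(3/4) ln(1 − 4p/3) = −0.75 ln(1 − 0.115943) = −0.75 ln(0.884057)
  = −0.75 × (-0.123234) = 0.092426 substitutions/site.

0.0924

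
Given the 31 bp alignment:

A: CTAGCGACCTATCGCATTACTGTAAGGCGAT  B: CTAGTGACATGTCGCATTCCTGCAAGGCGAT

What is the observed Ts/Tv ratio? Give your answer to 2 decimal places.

Transitions are A↔G and C↔T; transversions are all other mismatches.
Transitions: 3. Transversions: 2.
R = 3/2 = 1.50.

1.50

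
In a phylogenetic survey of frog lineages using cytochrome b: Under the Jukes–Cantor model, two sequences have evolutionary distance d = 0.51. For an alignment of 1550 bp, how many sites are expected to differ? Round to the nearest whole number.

574

Invert JC69: p = (3/4)(1 − e^(−4d/3)) = 0.75 × (1 − e^(-0.68)) = 0.75 × (1 − 0.506617) = 0.370037.
Expected differing sites = pL ≈ 0.370037 × 1550 = 573.55735 ≈ 574.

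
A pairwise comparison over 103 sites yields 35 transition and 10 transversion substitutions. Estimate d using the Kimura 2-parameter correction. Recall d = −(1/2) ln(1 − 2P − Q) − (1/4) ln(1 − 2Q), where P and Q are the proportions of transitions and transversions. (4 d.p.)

0.8036

P = 35/103 ≈ 0.339806 and Q = 10/103 ≈ 0.097087.
Under the Kimura two-parameter model, d = −½ ln(1 − 2P − Q) − ¼ ln(1 − 2Q).
1 − 2P − Q = 0.223301, giving −½ ln(0.223301) = 0.749617.
1 − 2Q = 0.805826, giving −¼ ln(0.805826) = 0.053972.
d = 0.749617 + 0.053972 = 0.803589.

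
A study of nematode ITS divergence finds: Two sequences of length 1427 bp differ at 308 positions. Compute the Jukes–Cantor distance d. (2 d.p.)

0.25

p = 308/1427 ≈ 0.215837.
d = −(3/4) ln(1 − 4p/3) = −0.75 ln(1 − 0.287783) = −0.75 ln(0.712217)
  = −0.75 × (-0.339373) = 0.254530 substitutions/site.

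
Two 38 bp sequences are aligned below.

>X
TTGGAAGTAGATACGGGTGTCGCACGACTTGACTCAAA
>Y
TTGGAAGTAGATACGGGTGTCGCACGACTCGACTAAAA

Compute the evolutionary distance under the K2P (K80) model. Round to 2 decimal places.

Of 38 sites, 1 differences are transitions and 1 are transversions, so P = 1/38 ≈ 0.026316 and Q = 1/38 ≈ 0.026316.
Under the Kimura two-parameter model, d = −½ ln(1 − 2P − Q) − ¼ ln(1 − 2Q).
1 − 2P − Q = 0.921052, giving −½ ln(0.921052) = 0.041119.
1 − 2Q = 0.947368, giving −¼ ln(0.947368) = 0.013517.
d = 0.041119 + 0.013517 = 0.054636.

0.05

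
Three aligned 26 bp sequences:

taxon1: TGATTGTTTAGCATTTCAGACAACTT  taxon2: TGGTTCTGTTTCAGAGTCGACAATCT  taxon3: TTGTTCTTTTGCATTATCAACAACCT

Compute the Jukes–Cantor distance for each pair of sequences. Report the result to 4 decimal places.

taxon1–taxon2: 12/26 sites differ → p ≈ 0.461538, d = −0.75 ln(1 − 0.615384) = 0.716632 ≈ 0.7166.
taxon1–taxon3: 9/26 sites differ → p ≈ 0.346154, d = −0.75 ln(1 − 0.461539) = 0.464280 ≈ 0.4643.
taxon2–taxon3: 8/26 sites differ → p ≈ 0.307692, d = −0.75 ln(1 − 0.410256) = 0.396050 ≈ 0.3961.

d(taxon1,taxon2) = 0.7166, d(taxon1,taxon3) = 0.4643, d(taxon2,taxon3) = 0.3961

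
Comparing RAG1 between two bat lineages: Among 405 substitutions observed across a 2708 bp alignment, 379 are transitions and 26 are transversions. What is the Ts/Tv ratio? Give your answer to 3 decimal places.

14.577

R = 379/26 = 14.576923… ≈ 14.577 (to 3 d.p.).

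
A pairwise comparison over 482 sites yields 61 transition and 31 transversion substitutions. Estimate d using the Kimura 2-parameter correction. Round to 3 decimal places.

0.225

P = 61/482 ≈ 0.126556 and Q = 31/482 ≈ 0.064315.
Under the Kimura two-parameter model, d = −½ ln(1 − 2P − Q) − ¼ ln(1 − 2Q).
1 − 2P − Q = 0.682573, giving −½ ln(0.682573) = 0.190943.
1 − 2Q = 0.87137, giving −¼ ln(0.87137) = 0.034422.
d = 0.190943 + 0.034422 = 0.225365.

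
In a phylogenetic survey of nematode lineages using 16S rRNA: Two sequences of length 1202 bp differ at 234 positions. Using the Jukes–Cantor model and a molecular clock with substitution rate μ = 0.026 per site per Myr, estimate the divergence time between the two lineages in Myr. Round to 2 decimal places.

4.33

p = 234/1202 ≈ 0.194676.
d = −(3/4) ln(1 − 4p/3) = −0.75 ln(1 − 0.259568) = −0.75 ln(0.740432)
  = −0.75 × (-0.300521) = 0.225391 substitutions/site.
Under a molecular clock d = 2μt, so t = d/(2μ) = 0.225391 / (2 × 0.026) = 4.33 Myr.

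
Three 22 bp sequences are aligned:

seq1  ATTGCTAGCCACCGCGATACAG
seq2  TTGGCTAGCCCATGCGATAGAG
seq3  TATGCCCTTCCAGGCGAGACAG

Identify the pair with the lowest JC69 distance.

seq1–seq2: 6/22 differ, p = 0.273, d = 0.339.
seq1–seq3: 10/22 differ, p = 0.455, d = 0.699.
seq2–seq3: 9/22 differ, p = 0.409, d = 0.591.
The smallest distance is between seq1 and seq2.

seq1 and seq2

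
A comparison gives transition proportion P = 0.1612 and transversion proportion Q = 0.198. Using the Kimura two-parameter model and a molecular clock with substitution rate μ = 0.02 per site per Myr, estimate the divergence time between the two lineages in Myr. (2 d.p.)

Under the Kimura two-parameter model, d = −½ ln(1 − 2P − Q) − ¼ ln(1 − 2Q).
1 − 2P − Q = 0.4796, giving −½ ln(0.4796) = 0.367401.
1 − 2Q = 0.604, giving −¼ ln(0.604) = 0.126045.
d = 0.367401 + 0.126045 = 0.493446.
Under a molecular clock d = 2μt, so t = d/(2μ) = 0.493446 / (2 × 0.02) = 12.34 Myr.

12.34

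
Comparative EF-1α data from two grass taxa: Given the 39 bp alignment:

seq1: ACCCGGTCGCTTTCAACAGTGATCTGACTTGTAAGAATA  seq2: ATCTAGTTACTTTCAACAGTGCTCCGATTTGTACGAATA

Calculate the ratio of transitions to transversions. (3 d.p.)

3.500

Transitions are A↔G and C↔T; transversions are all other mismatches.
Transitions: 7. Transversions: 2.
R = 7/2 = 3.500.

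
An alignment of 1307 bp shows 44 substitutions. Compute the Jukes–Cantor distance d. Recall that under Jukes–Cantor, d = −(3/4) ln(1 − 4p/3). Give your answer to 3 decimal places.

p = 44/1307 ≈ 0.033665.
d = −(3/4) ln(1 − 4p/3) = −0.75 ln(1 − 0.044887) = −0.75 ln(0.955113)
  = −0.75 × (-0.045926) = 0.034445 substitutions/site.

0.034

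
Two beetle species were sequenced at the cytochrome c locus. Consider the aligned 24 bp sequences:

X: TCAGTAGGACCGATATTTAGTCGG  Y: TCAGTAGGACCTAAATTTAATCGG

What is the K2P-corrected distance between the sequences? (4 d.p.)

Of 24 sites, 1 differences are transitions and 2 are transversions, so P = 1/24 ≈ 0.041667 and Q = 2/24 ≈ 0.083333.
Under the Kimura two-parameter model, d = −½ ln(1 − 2P − Q) − ¼ ln(1 − 2Q).
1 − 2P − Q = 0.833333, giving −½ ln(0.833333) = 0.091161.
1 − 2Q = 0.833334, giving −¼ ln(0.833334) = 0.045580.
d = 0.091161 + 0.045580 = 0.136741.

0.1367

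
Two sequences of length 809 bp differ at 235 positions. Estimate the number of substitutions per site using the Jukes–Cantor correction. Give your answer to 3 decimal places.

p = 235/809 ≈ 0.290482.
d = −(3/4) ln(1 − 4p/3) = −0.75 ln(1 − 0.387309) = −0.75 ln(0.612691)
  = −0.75 × (-0.489895) = 0.367421 substitutions/site.

0.367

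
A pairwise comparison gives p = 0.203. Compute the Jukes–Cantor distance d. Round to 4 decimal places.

0.2367

d = −(3/4) ln(1 − 4p/3) = −0.75 ln(1 − 0.270667) = −0.75 ln(0.729333)
  = −0.75 × (-0.315625) = 0.236719 substitutions/site.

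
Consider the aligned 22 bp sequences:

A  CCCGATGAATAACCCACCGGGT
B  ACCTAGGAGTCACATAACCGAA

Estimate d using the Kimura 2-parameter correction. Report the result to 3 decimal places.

Of 22 sites, 3 differences are transitions and 8 are transversions, so P = 3/22 ≈ 0.136364 and Q = 8/22 ≈ 0.363636.
Under the Kimura two-parameter model, d = −½ ln(1 − 2P − Q) − ¼ ln(1 − 2Q).
1 − 2P − Q = 0.363636, giving −½ ln(0.363636) = 0.505801.
1 − 2Q = 0.272728, giving −¼ ln(0.272728) = 0.324820.
d = 0.505801 + 0.324820 = 0.830621.

0.831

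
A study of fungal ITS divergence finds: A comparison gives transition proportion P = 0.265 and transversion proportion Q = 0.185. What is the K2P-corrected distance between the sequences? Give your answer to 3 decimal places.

0.743

Under the Kimura two-parameter model, d = −½ ln(1 − 2P − Q) − ¼ ln(1 − 2Q).
1 − 2P − Q = 0.285, giving −½ ln(0.285) = 0.627633.
1 − 2Q = 0.63, giving −¼ ln(0.63) = 0.115509.
d = 0.627633 + 0.115509 = 0.743142.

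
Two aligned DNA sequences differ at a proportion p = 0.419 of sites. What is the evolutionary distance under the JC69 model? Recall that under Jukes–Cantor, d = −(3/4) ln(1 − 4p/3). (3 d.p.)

0.613

d = −(3/4) ln(1 − 4p/3) = −0.75 ln(1 − 0.558667) = −0.75 ln(0.441333)
  = −0.75 × (-0.817956) = 0.613467 substitutions/site.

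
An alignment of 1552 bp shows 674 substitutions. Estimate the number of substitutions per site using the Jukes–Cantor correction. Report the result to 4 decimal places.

0.6489

p = 674/1552 ≈ 0.434278.
d = −(3/4) ln(1 − 4p/3) = −0.75 ln(1 − 0.579037) = −0.75 ln(0.420963)
  = −0.75 × (-0.865210) = 0.648908 substitutions/site.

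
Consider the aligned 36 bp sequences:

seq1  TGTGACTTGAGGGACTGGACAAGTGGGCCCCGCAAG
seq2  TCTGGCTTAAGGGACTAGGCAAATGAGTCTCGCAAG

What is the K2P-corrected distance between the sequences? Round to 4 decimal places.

Of 36 sites, 8 differences are transitions and 1 are transversions, so P = 8/36 ≈ 0.222222 and Q = 1/36 ≈ 0.027778.
Under the Kimura two-parameter model, d = −½ ln(1 − 2P − Q) − ¼ ln(1 − 2Q).
1 − 2P − Q = 0.527778, giving −½ ln(0.527778) = 0.319540.
1 − 2Q = 0.944444, giving −¼ ln(0.944444) = 0.014290.
d = 0.319540 + 0.014290 = 0.333830.

0.3338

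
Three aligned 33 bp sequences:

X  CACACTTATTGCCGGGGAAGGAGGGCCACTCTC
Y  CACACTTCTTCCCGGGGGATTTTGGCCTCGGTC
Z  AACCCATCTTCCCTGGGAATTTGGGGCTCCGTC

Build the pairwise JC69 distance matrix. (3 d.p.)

X–Y: 10/33 sites differ → p ≈ 0.30303, d = −0.75 ln(1 − 0.40404) = 0.388186 ≈ 0.388.
X–Z: 13/33 sites differ → p ≈ 0.393939, d = −0.75 ln(1 − 0.525252) = 0.558728 ≈ 0.559.
Y–Z: 8/33 sites differ → p ≈ 0.242424, d = −0.75 ln(1 − 0.323232) = 0.292820 ≈ 0.293.

d(X,Y) = 0.388, d(X,Z) = 0.559, d(Y,Z) = 0.293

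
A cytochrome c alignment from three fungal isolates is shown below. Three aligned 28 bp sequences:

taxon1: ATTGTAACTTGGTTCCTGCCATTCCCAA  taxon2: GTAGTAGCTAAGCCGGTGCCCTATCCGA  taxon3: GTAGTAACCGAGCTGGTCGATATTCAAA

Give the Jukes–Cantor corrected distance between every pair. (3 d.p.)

d(taxon1,taxon2) = 0.724, d(taxon1,taxon3) = 0.940, d(taxon2,taxon3) = 0.635

taxon1–taxon2: 13/28 sites differ → p ≈ 0.464286, d = −0.75 ln(1 − 0.619048) = 0.723811 ≈ 0.724.
taxon1–taxon3: 15/28 sites differ → p ≈ 0.535714, d = −0.75 ln(1 − 0.714285) = 0.939570 ≈ 0.940.
taxon2–taxon3: 12/28 sites differ → p ≈ 0.428571, d = −0.75 ln(1 − 0.571428) = 0.635472 ≈ 0.635.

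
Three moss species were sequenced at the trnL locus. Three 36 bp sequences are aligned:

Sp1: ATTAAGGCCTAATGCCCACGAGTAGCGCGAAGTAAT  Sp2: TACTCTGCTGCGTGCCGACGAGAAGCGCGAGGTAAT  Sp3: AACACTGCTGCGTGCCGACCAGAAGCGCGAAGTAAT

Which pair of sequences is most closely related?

Sp1–Sp2: 13/36 differ, p = 0.361, d = 0.493.
Sp1–Sp3: 11/36 differ, p = 0.306, d = 0.392.
Sp2–Sp3: 4/36 differ, p = 0.111, d = 0.120.
The smallest distance is between Sp2 and Sp3.

Sp2 and Sp3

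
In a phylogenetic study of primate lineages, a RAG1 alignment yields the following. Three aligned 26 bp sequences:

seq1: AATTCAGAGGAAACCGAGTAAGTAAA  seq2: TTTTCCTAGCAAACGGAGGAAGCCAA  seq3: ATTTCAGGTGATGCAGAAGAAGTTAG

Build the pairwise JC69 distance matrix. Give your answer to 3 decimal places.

d(seq1,seq2) = 0.464, d(seq1,seq3) = 0.539, d(seq2,seq3) = 0.824

seq1–seq2: 9/26 sites differ → p ≈ 0.346154, d = −0.75 ln(1 − 0.461539) = 0.464280 ≈ 0.464.
seq1–seq3: 10/26 sites differ → p ≈ 0.384615, d = −0.75 ln(1 − 0.51282) = 0.539341 ≈ 0.539.
seq2–seq3: 13/26 sites differ → p = 0.5, d = −0.75 ln(1 − 0.666667) = 0.823960 ≈ 0.824.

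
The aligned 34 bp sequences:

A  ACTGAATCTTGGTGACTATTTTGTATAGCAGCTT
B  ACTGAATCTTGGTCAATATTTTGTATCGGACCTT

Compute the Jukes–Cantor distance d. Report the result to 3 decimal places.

The sequences differ at 5 of 34 sites (14, 16, 27, 29, 31), so p = 5/34 ≈ 0.147059.
d = −(3/4) ln(1 − 4p/3) = −0.75 ln(1 − 0.196079) = −0.75 ln(0.803921)
  = −0.75 × (-0.218254) = 0.163691 substitutions/site.

0.164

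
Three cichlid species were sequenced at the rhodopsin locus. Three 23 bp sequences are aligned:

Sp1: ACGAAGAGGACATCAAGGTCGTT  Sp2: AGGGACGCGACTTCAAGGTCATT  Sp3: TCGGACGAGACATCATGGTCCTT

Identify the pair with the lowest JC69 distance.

Sp2 and Sp3

Sp1–Sp2: 7/23 differ, p = 0.304, d = 0.390.
Sp1–Sp3: 7/23 differ, p = 0.304, d = 0.390.
Sp2–Sp3: 6/23 differ, p = 0.261, d = 0.321.
The smallest distance is between Sp2 and Sp3.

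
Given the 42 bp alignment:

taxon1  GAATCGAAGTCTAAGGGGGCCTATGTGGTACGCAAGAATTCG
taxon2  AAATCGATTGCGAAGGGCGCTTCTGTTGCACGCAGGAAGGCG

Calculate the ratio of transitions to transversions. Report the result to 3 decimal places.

Transitions are A↔G and C↔T; transversions are all other mismatches.
Transitions: 4. Transversions: 9.
R = 4/9 = 0.444444… ≈ 0.444 (to 3 d.p.).

0.444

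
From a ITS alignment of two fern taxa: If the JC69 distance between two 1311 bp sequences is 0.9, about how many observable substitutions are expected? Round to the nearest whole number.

687

Invert JC69: p = (3/4)(1 − e^(−4d/3)) = 0.75 × (1 − e^(-1.2)) = 0.75 × (1 − 0.301194) = 0.524105.
Expected differing sites = pL ≈ 0.524105 × 1311 = 687.101655 ≈ 687.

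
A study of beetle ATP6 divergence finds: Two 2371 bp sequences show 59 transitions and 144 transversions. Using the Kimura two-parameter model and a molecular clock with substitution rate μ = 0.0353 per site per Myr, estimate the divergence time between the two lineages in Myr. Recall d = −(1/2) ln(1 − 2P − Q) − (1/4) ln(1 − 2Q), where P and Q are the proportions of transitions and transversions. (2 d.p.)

1.29

P = 59/2371 ≈ 0.024884 and Q = 144/2371 ≈ 0.060734.
Under the Kimura two-parameter model, d = −½ ln(1 − 2P − Q) − ¼ ln(1 − 2Q).
1 − 2P − Q = 0.889498, giving −½ ln(0.889498) = 0.058549.
1 − 2Q = 0.878532, giving −¼ ln(0.878532) = 0.032376.
d = 0.058549 + 0.032376 = 0.090925.
Under a molecular clock d = 2μt, so t = d/(2μ) = 0.090925 / (2 × 0.0353) = 1.29 Myr.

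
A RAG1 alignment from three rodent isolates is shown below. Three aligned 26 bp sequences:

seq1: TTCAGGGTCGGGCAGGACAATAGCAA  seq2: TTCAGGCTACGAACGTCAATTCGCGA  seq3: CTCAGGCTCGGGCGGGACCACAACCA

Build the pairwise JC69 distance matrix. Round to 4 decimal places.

seq1–seq2: 12/26 sites differ → p ≈ 0.461538, d = −0.75 ln(1 − 0.615384) = 0.716632 ≈ 0.7166.
seq1–seq3: 7/26 sites differ → p ≈ 0.269231, d = −0.75 ln(1 − 0.358975) = 0.333515 ≈ 0.3335.
seq2–seq3: 15/26 sites differ → p ≈ 0.576923, d = −0.75 ln(1 − 0.769231) = 1.099754 ≈ 1.0998.

d(seq1,seq2) = 0.7166, d(seq1,seq3) = 0.3335, d(seq2,seq3) = 1.0998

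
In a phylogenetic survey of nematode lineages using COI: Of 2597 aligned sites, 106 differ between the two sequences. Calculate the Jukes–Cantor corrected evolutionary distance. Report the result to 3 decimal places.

0.042

p = 106/2597 ≈ 0.040816.
d = −(3/4) ln(1 − 4p/3) = −0.75 ln(1 − 0.054421) = −0.75 ln(0.945579)
  = −0.75 × (-0.055958) = 0.041969 substitutions/site.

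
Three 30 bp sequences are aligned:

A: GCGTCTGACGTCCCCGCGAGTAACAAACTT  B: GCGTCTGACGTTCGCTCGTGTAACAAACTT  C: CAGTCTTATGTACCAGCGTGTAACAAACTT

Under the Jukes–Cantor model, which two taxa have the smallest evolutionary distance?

A and B

A–B: 4/30 differ, p = 0.133, d = 0.147.
A–C: 7/30 differ, p = 0.233, d = 0.280.
B–C: 8/30 differ, p = 0.267, d = 0.330.
The smallest distance is between A and B.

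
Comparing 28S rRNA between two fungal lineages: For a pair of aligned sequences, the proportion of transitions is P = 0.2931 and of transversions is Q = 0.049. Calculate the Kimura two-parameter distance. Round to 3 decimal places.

0.530

Under the Kimura two-parameter model, d = −½ ln(1 − 2P − Q) − ¼ ln(1 − 2Q).
1 − 2P − Q = 0.3648, giving −½ ln(0.3648) = 0.504203.
1 − 2Q = 0.902, giving −¼ ln(0.902) = 0.025785.
d = 0.504203 + 0.025785 = 0.529988.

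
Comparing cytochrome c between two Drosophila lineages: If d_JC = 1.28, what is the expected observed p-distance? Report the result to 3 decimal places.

0.614

p = (3/4)(1 − e^(−4d/3)) = 0.75 × (1 − e^(-1.706667)) = 0.75 × (1 − 0.181470) = 0.613898.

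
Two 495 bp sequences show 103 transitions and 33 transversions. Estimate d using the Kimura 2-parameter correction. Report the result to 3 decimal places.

P = 103/495 ≈ 0.208081 and Q = 33/495 ≈ 0.066667.
Under the Kimura two-parameter model, d = −½ ln(1 − 2P − Q) − ¼ ln(1 − 2Q).
1 − 2P − Q = 0.517171, giving −½ ln(0.517171) = 0.329691.
1 − 2Q = 0.866666, giving −¼ ln(0.866666) = 0.035775.
d = 0.329691 + 0.035775 = 0.365466.

0.365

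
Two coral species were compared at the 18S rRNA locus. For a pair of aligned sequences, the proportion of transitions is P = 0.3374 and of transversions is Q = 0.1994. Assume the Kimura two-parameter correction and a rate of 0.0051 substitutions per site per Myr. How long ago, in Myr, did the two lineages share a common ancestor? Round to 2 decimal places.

114.09

Under the Kimura two-parameter model, d = −½ ln(1 − 2P − Q) − ¼ ln(1 − 2Q).
1 − 2P − Q = 0.1258, giving −½ ln(0.1258) = 1.036531.
1 − 2Q = 0.6012, giving −¼ ln(0.6012) = 0.127207.
d = 1.036531 + 0.127207 = 1.163738.
Under a molecular clock d = 2μt, so t = d/(2μ) = 1.163738 / (2 × 0.0051) = 114.09 Myr.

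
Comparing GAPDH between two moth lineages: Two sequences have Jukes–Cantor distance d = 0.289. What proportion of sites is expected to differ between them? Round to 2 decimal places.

0.24

p = (3/4)(1 − e^(−4d/3)) = 0.75 × (1 − e^(-0.385333)) = 0.75 × (1 − 0.680224) = 0.239832.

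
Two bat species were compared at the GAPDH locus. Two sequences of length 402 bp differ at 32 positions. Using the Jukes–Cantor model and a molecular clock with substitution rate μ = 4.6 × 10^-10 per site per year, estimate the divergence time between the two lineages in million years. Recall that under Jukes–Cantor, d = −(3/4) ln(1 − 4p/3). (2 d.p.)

91.47

p = 32/402 ≈ 0.079602.
d = −(3/4) ln(1 − 4p/3) = −0.75 ln(1 − 0.106136) = −0.75 ln(0.893864)
  = −0.75 × (-0.112202) = 0.084152 substitutions/site.
Under a molecular clock d = 2μt, so t = d/(2μ) = 0.084152 / (2 × 4.6 × 10^-10) = 91.47 million years.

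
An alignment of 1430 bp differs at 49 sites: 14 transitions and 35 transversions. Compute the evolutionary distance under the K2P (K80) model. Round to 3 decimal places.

0.035

P = 14/1430 ≈ 0.00979 and Q = 35/1430 ≈ 0.024476.
Under the Kimura two-parameter model, d = −½ ln(1 − 2P − Q) − ¼ ln(1 − 2Q).
1 − 2P − Q = 0.955944, giving −½ ln(0.955944) = 0.022528.
1 − 2Q = 0.951048, giving −¼ ln(0.951048) = 0.012548.
d = 0.022528 + 0.012548 = 0.035076.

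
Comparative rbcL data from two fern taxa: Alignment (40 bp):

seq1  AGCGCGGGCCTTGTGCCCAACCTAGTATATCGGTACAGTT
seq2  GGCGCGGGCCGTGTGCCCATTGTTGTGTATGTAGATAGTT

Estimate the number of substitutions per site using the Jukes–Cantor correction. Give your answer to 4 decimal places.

0.3831

The sequences differ at 12 of 40 sites, so p = 12/40 = 0.3.
d = −(3/4) ln(1 − 4p/3) = −0.75 ln(1 − 0.4) = −0.75 ln(0.6)
  = −0.75 × (-0.510826) = 0.383120 substitutions/site.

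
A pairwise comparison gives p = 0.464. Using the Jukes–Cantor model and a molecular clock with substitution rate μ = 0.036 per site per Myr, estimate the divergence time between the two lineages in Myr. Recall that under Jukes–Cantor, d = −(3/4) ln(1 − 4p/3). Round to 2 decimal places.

d = −(3/4) ln(1 − 4p/3) = −0.75 ln(1 − 0.618667) = −0.75 ln(0.381333)
  = −0.75 × (-0.964082) = 0.723062 substitutions/site.
Under a molecular clock d = 2μt, so t = d/(2μ) = 0.723062 / (2 × 0.036) = 10.04 Myr.

10.04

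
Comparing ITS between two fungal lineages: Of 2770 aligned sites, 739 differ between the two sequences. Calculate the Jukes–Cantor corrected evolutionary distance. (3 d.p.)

p = 739/2770 ≈ 0.266787.
d = −(3/4) ln(1 − 4p/3) = −0.75 ln(1 − 0.355716) = −0.75 ln(0.644284)
  = −0.75 × (-0.439616) = 0.329712 substitutions/site.

0.330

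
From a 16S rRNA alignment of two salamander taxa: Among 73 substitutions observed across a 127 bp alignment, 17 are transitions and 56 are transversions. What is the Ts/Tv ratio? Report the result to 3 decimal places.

R = 17/56 = 0.303571… ≈ 0.304 (to 3 d.p.).

0.304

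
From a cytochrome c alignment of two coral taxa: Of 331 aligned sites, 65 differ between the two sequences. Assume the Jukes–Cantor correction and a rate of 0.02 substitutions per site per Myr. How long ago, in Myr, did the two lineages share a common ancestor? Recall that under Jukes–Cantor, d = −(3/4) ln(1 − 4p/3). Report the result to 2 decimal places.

5.69

p = 65/331 ≈ 0.196375.
d = −(3/4) ln(1 − 4p/3) = −0.75 ln(1 − 0.261833) = −0.75 ln(0.738167)
  = −0.75 × (-0.303585) = 0.227689 substitutions/site.
Under a molecular clock d = 2μt, so t = d/(2μ) = 0.227689 / (2 × 0.02) = 5.69 Myr.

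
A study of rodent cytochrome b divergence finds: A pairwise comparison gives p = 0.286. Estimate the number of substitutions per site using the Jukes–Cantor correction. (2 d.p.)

0.36

d = −(3/4) ln(1 − 4p/3) = −0.75 ln(1 − 0.381333) = −0.75 ln(0.618667)
  = −0.75 × (-0.480188) = 0.360141 substitutions/site.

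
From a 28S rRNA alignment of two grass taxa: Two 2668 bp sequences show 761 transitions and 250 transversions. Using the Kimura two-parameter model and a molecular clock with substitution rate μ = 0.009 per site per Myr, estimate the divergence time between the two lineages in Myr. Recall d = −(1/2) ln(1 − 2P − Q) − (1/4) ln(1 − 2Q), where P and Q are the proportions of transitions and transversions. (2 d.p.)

P = 761/2668 ≈ 0.285232 and Q = 250/2668 ≈ 0.093703.
Under the Kimura two-parameter model, d = −½ ln(1 − 2P − Q) − ¼ ln(1 − 2Q).
1 − 2P − Q = 0.335833, giving −½ ln(0.335833) = 0.545571.
1 − 2Q = 0.812594, giving −¼ ln(0.812594) = 0.051881.
d = 0.545571 + 0.051881 = 0.597452.
Under a molecular clock d = 2μt, so t = d/(2μ) = 0.597452 / (2 × 0.009) = 33.19 Myr.

33.19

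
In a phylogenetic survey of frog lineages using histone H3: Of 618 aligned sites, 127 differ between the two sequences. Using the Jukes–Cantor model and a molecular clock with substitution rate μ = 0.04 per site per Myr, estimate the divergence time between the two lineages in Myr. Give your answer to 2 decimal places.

3.00

p = 127/618 ≈ 0.205502.
d = −(3/4) ln(1 − 4p/3) = −0.75 ln(1 − 0.274003) = −0.75 ln(0.725997)
  = −0.75 × (-0.320209) = 0.240157 substitutions/site.
Under a molecular clock d = 2μt, so t = d/(2μ) = 0.240157 / (2 × 0.04) = 3.00 Myr.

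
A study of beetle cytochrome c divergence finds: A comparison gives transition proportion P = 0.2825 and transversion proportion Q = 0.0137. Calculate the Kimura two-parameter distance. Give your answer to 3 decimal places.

0.439

Under the Kimura two-parameter model, d = −½ ln(1 − 2P − Q) − ¼ ln(1 − 2Q).
1 − 2P − Q = 0.4213, giving −½ ln(0.4213) = 0.432205.
1 − 2Q = 0.9726, giving −¼ ln(0.9726) = 0.006946.
d = 0.432205 + 0.006946 = 0.439151.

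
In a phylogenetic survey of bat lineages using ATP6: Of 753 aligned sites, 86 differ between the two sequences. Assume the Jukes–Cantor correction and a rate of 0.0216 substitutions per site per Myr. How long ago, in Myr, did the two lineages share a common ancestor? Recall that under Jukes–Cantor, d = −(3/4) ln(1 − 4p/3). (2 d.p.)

2.87

p = 86/753 ≈ 0.11421.
d = −(3/4) ln(1 − 4p/3) = −0.75 ln(1 − 0.15228) = −0.75 ln(0.84772)
  = −0.75 × (-0.165205) = 0.123904 substitutions/site.
Under a molecular clock d = 2μt, so t = d/(2μ) = 0.123904 / (2 × 0.0216) = 2.87 Myr.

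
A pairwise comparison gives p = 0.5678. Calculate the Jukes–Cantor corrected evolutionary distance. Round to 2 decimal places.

d = −(3/4) ln(1 − 4p/3) = −0.75 ln(1 − 0.757067) = −0.75 ln(0.242933)
  = −0.75 × (-1.414970) = 1.061228 substitutions/site.

1.06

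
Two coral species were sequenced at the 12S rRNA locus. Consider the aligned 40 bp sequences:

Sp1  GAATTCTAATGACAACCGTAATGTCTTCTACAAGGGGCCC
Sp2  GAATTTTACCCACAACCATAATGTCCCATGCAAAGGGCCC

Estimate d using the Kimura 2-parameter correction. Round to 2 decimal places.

Of 40 sites, 7 differences are transitions and 3 are transversions, so P = 7/40 = 0.175 and Q = 3/40 = 0.075.
Under the Kimura two-parameter model, d = −½ ln(1 − 2P − Q) − ¼ ln(1 − 2Q).
1 − 2P − Q = 0.575, giving −½ ln(0.575) = 0.276693.
1 − 2Q = 0.85, giving −¼ ln(0.85) = 0.040630.
d = 0.276693 + 0.040630 = 0.317323.

0.32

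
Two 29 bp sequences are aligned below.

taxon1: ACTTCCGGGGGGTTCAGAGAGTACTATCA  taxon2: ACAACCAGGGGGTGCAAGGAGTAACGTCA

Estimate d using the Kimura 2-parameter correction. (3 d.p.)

Of 29 sites, 5 differences are transitions and 4 are transversions, so P = 5/29 ≈ 0.172414 and Q = 4/29 ≈ 0.137931.
Under the Kimura two-parameter model, d = −½ ln(1 − 2P − Q) − ¼ ln(1 − 2Q).
1 − 2P − Q = 0.517241, giving −½ ln(0.517241) = 0.329623.
1 − 2Q = 0.724138, giving −¼ ln(0.724138) = 0.080693.
d = 0.329623 + 0.080693 = 0.410316.

0.410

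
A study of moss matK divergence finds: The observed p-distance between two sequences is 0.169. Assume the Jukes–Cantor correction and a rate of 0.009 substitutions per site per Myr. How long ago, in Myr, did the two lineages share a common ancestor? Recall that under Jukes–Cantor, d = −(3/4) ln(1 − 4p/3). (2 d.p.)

d = −(3/4) ln(1 − 4p/3) = −0.75 ln(1 − 0.225333) = −0.75 ln(0.774667)
  = −0.75 × (-0.255322) = 0.191492 substitutions/site.
Under a molecular clock d = 2μt, so t = d/(2μ) = 0.191492 / (2 × 0.009) = 10.64 Myr.

10.64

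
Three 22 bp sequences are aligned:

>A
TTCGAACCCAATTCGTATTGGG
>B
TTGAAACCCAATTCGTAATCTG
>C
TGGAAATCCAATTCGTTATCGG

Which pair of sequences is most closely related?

A–B: 5/22 differ, p = 0.227, d = 0.271.
A–C: 7/22 differ, p = 0.318, d = 0.414.
B–C: 4/22 differ, p = 0.182, d = 0.208.
The smallest distance is between B and C.

B and C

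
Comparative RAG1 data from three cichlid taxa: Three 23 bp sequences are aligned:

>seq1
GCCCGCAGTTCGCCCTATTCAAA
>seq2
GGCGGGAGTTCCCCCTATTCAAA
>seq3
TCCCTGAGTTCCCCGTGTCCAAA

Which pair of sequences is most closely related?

seq1–seq2: 4/23 differ, p = 0.174, d = 0.198.
seq1–seq3: 7/23 differ, p = 0.304, d = 0.390.
seq2–seq3: 7/23 differ, p = 0.304, d = 0.390.
The smallest distance is between seq1 and seq2.

seq1 and seq2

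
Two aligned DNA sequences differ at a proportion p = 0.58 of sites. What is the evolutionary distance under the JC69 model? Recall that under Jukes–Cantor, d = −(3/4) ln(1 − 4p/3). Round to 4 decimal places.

d = −(3/4) ln(1 − 4p/3) = −0.75 ln(1 − 0.773333) = −0.75 ln(0.226667)
  = −0.75 × (-1.484273) = 1.113205 substitutions/site.

1.1132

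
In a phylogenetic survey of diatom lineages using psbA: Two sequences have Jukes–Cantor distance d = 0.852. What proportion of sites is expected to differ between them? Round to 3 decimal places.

p = (3/4)(1 − e^(−4d/3)) = 0.75 × (1 − e^(-1.136)) = 0.75 × (1 − 0.321101) = 0.509174.

0.509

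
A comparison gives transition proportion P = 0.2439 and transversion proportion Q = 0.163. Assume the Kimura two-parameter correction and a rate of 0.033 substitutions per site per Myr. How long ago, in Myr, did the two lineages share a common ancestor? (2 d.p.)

9.46

Under the Kimura two-parameter model, d = −½ ln(1 − 2P − Q) − ¼ ln(1 − 2Q).
1 − 2P − Q = 0.3492, giving −½ ln(0.3492) = 0.526055.
1 − 2Q = 0.674, giving −¼ ln(0.674) = 0.098631.
d = 0.526055 + 0.098631 = 0.624686.
Under a molecular clock d = 2μt, so t = d/(2μ) = 0.624686 / (2 × 0.033) = 9.46 Myr.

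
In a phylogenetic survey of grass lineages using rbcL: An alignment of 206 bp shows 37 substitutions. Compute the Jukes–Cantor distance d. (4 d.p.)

p = 37/206 ≈ 0.179612.
d = −(3/4) ln(1 − 4p/3) = −0.75 ln(1 − 0.239483) = −0.75 ln(0.760517)
  = −0.75 × (-0.273757) = 0.205318 substitutions/site.

0.2053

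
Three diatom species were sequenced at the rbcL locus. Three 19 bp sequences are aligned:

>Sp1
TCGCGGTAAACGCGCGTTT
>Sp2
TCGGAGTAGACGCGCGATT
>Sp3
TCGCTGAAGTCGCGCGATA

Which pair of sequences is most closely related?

Sp1 and Sp2

Sp1–Sp2: 4/19 differ, p = 0.211, d = 0.247.
Sp1–Sp3: 6/19 differ, p = 0.316, d = 0.410.
Sp2–Sp3: 5/19 differ, p = 0.263, d = 0.324.
The smallest distance is between Sp1 and Sp2.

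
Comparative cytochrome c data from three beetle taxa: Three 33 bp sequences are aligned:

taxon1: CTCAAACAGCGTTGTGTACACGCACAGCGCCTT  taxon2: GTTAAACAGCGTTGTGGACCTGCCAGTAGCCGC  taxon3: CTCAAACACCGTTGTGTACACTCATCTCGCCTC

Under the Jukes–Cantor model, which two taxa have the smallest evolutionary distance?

taxon1 and taxon3

taxon1–taxon2: 12/33 differ, p = 0.364, d = 0.497.
taxon1–taxon3: 6/33 differ, p = 0.182, d = 0.208.
taxon2–taxon3: 12/33 differ, p = 0.364, d = 0.497.
The smallest distance is between taxon1 and taxon3.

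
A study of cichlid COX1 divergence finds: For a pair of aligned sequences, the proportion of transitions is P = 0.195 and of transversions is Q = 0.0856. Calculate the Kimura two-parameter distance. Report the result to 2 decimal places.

0.37

Under the Kimura two-parameter model, d = −½ ln(1 − 2P − Q) − ¼ ln(1 − 2Q).
1 − 2P − Q = 0.5244, giving −½ ln(0.5244) = 0.322750.
1 − 2Q = 0.8288, giving −¼ ln(0.8288) = 0.046944.
d = 0.322750 + 0.046944 = 0.369694.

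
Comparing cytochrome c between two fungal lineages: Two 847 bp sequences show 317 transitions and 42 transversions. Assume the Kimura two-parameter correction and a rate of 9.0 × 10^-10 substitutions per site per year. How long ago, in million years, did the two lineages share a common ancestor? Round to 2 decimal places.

458.96

P = 317/847 ≈ 0.374262 and Q = 42/847 ≈ 0.049587.
Under the Kimura two-parameter model, d = −½ ln(1 − 2P − Q) − ¼ ln(1 − 2Q).
1 − 2P − Q = 0.201889, giving −½ ln(0.201889) = 0.800019.
1 − 2Q = 0.900826, giving −¼ ln(0.900826) = 0.026111.
d = 0.800019 + 0.026111 = 0.826130.
Under a molecular clock d = 2μt, so t = d/(2μ) = 0.826130 / (2 × 9.0 × 10^-10) = 458.96 million years.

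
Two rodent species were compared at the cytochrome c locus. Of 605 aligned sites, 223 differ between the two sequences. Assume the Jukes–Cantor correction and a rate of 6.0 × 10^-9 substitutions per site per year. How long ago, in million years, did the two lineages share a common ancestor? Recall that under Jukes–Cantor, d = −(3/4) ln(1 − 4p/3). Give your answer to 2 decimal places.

p = 223/605 ≈ 0.368595.
d = −(3/4) ln(1 − 4p/3) = −0.75 ln(1 − 0.49146) = −0.75 ln(0.50854)
  = −0.75 × (-0.676211) = 0.507158 substitutions/site.
Under a molecular clock d = 2μt, so t = d/(2μ) = 0.507158 / (2 × 6.0 × 10^-9) = 42.26 million years.

42.26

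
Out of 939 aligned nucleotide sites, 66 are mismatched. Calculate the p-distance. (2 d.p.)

p = 66/939 = 0.070287… ≈ 0.07 (to 2 d.p.).

0.07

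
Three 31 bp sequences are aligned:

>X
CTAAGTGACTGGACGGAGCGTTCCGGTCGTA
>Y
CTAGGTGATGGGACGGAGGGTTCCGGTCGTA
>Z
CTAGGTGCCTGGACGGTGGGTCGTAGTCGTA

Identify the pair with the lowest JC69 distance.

X–Y: 4/31 differ, p = 0.129, d = 0.142.
X–Z: 8/31 differ, p = 0.258, d = 0.316.
Y–Z: 8/31 differ, p = 0.258, d = 0.316.
The smallest distance is between X and Y.

X and Y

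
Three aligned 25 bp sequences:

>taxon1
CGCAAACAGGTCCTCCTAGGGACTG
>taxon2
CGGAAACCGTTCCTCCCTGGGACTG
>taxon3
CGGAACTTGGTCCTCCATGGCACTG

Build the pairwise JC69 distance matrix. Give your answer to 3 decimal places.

taxon1–taxon2: 5/25 sites differ → p = 0.2, d = −0.75 ln(1 − 0.266667) = 0.232617 ≈ 0.233.
taxon1–taxon3: 7/25 sites differ → p = 0.28, d = −0.75 ln(1 − 0.373333) = 0.350505 ≈ 0.351.
taxon2–taxon3: 6/25 sites differ → p = 0.24, d = −0.75 ln(1 − 0.32) = 0.289247 ≈ 0.289.

d(taxon1,taxon2) = 0.233, d(taxon1,taxon3) = 0.351, d(taxon2,taxon3) = 0.289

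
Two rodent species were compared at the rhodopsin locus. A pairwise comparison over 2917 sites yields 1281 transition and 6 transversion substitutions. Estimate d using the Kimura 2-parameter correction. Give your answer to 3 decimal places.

P = 1281/2917 ≈ 0.43915 and Q = 6/2917 ≈ 0.002057.
Under the Kimura two-parameter model, d = −½ ln(1 − 2P − Q) − ¼ ln(1 − 2Q).
1 − 2P − Q = 0.119643, giving −½ ln(0.119643) = 1.061621.
1 − 2Q = 0.995886, giving −¼ ln(0.995886) = 0.001031.
d = 1.061621 + 0.001031 = 1.062652.

1.063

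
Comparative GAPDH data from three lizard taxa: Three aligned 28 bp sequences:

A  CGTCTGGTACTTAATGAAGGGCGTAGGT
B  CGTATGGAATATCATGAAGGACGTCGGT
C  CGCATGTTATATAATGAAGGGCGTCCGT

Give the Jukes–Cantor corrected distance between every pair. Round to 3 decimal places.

A–B: 7/28 sites differ → p = 0.25, d = −0.75 ln(1 − 0.333333) = 0.304098 ≈ 0.304.
A–C: 7/28 sites differ → p = 0.25, d = −0.75 ln(1 − 0.333333) = 0.304098 ≈ 0.304.
B–C: 6/28 sites differ → p ≈ 0.214286, d = −0.75 ln(1 − 0.285715) = 0.252355 ≈ 0.252.

d(A,B) = 0.304, d(A,C) = 0.304, d(B,C) = 0.252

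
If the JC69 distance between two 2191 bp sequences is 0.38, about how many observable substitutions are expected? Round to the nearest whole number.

653

Invert JC69: p = (3/4)(1 − e^(−4d/3)) = 0.75 × (1 − e^(-0.506667)) = 0.75 × (1 − 0.602500) = 0.298125.
Expected differing sites = pL ≈ 0.298125 × 2191 = 653.191875 ≈ 653.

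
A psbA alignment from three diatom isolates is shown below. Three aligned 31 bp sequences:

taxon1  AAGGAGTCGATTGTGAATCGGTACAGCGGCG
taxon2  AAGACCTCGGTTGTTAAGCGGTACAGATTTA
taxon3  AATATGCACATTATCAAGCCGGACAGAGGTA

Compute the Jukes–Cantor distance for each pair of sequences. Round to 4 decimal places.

d(taxon1,taxon2) = 0.4806, d(taxon1,taxon3) = 0.6913, d(taxon2,taxon3) = 0.6143

taxon1–taxon2: 11/31 sites differ → p ≈ 0.354839, d = −0.75 ln(1 − 0.473119) = 0.480585 ≈ 0.4806.
taxon1–taxon3: 14/31 sites differ → p ≈ 0.451613, d = −0.75 ln(1 − 0.602151) = 0.691262 ≈ 0.6913.
taxon2–taxon3: 13/31 sites differ → p ≈ 0.419355, d = −0.75 ln(1 − 0.55914) = 0.614271 ≈ 0.6143.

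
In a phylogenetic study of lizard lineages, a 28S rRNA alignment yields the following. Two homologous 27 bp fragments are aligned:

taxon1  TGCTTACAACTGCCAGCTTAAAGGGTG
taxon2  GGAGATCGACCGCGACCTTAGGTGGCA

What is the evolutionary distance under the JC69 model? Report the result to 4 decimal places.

The sequences differ at 14 of 27 sites, so p = 14/27 ≈ 0.518519.
d = −(3/4) ln(1 − 4p/3) = −0.75 ln(1 − 0.691359) = −0.75 ln(0.308641)
  = −0.75 × (-1.175576) = 0.881682 substitutions/site.

0.8817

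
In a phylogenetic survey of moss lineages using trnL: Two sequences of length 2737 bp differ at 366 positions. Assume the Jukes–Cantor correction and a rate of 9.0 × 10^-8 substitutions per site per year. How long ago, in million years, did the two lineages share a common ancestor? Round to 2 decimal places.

0.82

p = 366/2737 ≈ 0.133723.
d = −(3/4) ln(1 − 4p/3) = −0.75 ln(1 − 0.178297) = −0.75 ln(0.821703)
  = −0.75 × (-0.196376) = 0.147282 substitutions/site.
Under a molecular clock d = 2μt, so t = d/(2μ) = 0.147282 / (2 × 9.0 × 10^-8) = 0.82 million years.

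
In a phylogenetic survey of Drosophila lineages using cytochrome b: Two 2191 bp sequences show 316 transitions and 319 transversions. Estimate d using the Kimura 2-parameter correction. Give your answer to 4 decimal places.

0.3707

P = 316/2191 ≈ 0.144226 and Q = 319/2191 ≈ 0.145596.
Under the Kimura two-parameter model, d = −½ ln(1 − 2P − Q) − ¼ ln(1 − 2Q).
1 − 2P − Q = 0.565952, giving −½ ln(0.565952) = 0.284623.
1 − 2Q = 0.708808, giving −¼ ln(0.708808) = 0.086043.
d = 0.284623 + 0.086043 = 0.370666.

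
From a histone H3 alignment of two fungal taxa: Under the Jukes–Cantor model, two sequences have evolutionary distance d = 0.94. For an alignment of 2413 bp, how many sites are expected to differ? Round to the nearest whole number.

1293

Invert JC69: p = (3/4)(1 − e^(−4d/3)) = 0.75 × (1 − e^(-1.253333)) = 0.75 × (1 − 0.285551) = 0.535837.
Expected differing sites = pL ≈ 0.535837 × 2413 = 1292.974681 ≈ 1293.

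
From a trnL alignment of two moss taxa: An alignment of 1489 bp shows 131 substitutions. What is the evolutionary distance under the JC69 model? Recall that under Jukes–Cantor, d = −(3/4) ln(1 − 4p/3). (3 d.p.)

p = 131/1489 ≈ 0.087979.
d = −(3/4) ln(1 − 4p/3) = −0.75 ln(1 − 0.117305) = −0.75 ln(0.882695)
  = −0.75 × (-0.124776) = 0.093582 substitutions/site.

0.094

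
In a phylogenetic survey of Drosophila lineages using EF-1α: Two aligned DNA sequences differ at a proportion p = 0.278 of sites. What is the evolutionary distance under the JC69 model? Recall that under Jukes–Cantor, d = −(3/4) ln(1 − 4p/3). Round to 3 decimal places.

0.347

d = −(3/4) ln(1 − 4p/3) = −0.75 ln(1 − 0.370667) = −0.75 ln(0.629333)
  = −0.75 × (-0.463095) = 0.347321 substitutions/site.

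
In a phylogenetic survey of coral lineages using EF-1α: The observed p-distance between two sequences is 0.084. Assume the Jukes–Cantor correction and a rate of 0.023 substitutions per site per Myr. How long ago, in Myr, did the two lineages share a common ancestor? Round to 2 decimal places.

d = −(3/4) ln(1 − 4p/3) = −0.75 ln(1 − 0.112) = −0.75 ln(0.888)
  = −0.75 × (-0.118784) = 0.089088 substitutions/site.
Under a molecular clock d = 2μt, so t = d/(2μ) = 0.089088 / (2 × 0.023) = 1.94 Myr.

1.94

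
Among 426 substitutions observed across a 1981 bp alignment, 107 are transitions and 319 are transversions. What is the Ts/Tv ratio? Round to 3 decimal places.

0.335

R = 107/319 = 0.335423… ≈ 0.335 (to 3 d.p.).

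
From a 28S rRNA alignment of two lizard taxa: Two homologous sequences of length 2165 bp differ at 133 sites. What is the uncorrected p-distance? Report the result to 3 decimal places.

p = 133/2165 = 0.061431… ≈ 0.061 (to 3 d.p.).

0.061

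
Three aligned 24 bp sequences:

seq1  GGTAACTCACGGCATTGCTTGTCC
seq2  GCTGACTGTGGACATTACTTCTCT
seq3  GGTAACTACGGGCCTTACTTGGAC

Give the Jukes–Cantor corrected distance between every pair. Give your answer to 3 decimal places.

seq1–seq2: 9/24 sites differ → p = 0.375, d = −0.75 ln(1 − 0.5) = 0.519860 ≈ 0.520.
seq1–seq3: 7/24 sites differ → p ≈ 0.291667, d = −0.75 ln(1 − 0.388889) = 0.369358 ≈ 0.369.
seq2–seq3: 10/24 sites differ → p ≈ 0.416667, d = −0.75 ln(1 − 0.555556) = 0.608198 ≈ 0.608.

d(seq1,seq2) = 0.520, d(seq1,seq3) = 0.369, d(seq2,seq3) = 0.608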